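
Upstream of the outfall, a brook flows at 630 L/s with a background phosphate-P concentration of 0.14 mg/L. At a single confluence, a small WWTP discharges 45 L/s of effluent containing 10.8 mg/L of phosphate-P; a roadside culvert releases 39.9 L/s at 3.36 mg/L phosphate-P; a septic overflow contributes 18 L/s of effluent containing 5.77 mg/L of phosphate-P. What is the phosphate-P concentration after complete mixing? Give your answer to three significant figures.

Flow-weighted average: C = (630.0·0.1400 + 45.00·10.80 + 39.90·3.360 + 18.00·5.770) / 732.9 = 812.1/732.9 = 1.108 mg/L.

1.11 mg/L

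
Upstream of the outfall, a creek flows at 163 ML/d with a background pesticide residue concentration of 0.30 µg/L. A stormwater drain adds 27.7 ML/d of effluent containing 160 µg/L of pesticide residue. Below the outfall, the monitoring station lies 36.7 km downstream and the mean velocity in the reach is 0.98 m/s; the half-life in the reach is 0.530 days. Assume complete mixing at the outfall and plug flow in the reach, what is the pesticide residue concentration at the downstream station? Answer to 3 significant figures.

Mass balance: C = (163.0·0.3000 + 27.70·160.0) / 190.7 = 4481/190.7 = 23.50 µg/L.
Travel time t = 36.7·1000 / 0.98 = 37450 s = 10.40 h.
Half-life 0.530 d → k = ln 2 / 0.530 = 1.308 d⁻¹.
First-order decay: C = 23.50·exp(−k·t) = 23.50·0.5673 = 13.33 µg/L.

13.3 µg/L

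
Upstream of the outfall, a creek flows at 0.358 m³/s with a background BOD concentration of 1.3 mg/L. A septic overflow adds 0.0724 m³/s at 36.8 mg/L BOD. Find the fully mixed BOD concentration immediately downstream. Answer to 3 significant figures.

Mixed concentration C = ΣQC/ΣQ = (0.3580·1.300 + 0.07240·36.80) / 0.4304 = 3.130/0.4304 = 7.272 mg/L.

7.27 mg/L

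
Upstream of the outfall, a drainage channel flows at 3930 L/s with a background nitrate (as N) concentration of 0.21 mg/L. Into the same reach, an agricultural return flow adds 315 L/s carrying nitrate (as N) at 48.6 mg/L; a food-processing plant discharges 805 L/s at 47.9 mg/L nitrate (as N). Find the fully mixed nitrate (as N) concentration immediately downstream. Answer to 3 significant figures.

Conservation of mass: C = (3930·0.2100 + 315.0·48.60 + 805.0·47.90) / 5050 = 54690/5050 = 10.83 mg/L.

10.8 mg/L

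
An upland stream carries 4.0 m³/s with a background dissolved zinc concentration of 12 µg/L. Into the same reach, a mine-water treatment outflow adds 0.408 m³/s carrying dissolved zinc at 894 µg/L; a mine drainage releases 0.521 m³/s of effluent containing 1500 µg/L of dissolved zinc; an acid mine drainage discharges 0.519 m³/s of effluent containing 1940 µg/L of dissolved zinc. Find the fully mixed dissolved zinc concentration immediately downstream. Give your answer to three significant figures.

Flow-weighted average: C = (4.000·12.00 + 0.4080·894.0 + 0.5210·1500 + 0.5190·1940) / 5.448 = 2201/5.448 = 404.0 µg/L.

404 µg/L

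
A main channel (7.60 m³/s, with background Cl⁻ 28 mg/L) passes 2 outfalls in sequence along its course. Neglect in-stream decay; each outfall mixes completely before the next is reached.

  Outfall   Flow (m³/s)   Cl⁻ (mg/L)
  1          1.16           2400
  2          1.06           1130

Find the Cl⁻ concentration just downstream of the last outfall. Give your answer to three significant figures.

427 mg/L

After outfall 1: Q = 7.600 + 1.160 = 8.760 m³/s; C = (7.600·28.00 + 1.160·2400)/8.760 = 342.1 mg/L.
After outfall 2: Q = 8.760 + 1.060 = 9.820 m³/s; C = (8.760·342.1 + 1.060·1130)/9.820 = 427.1 mg/L.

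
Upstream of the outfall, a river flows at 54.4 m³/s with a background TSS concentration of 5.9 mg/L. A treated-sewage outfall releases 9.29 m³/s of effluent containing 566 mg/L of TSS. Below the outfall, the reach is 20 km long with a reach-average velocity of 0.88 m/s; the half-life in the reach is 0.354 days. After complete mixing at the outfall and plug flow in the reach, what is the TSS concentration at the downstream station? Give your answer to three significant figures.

After mixing, C = (54.40·5.900 + 9.290·566.0) / 63.69 = 5579/63.69 = 87.60 mg/L.
Travel time t = 20·1000 / 0.88 = 22730 s = 6.313 h.
Half-life 0.354 d → k = ln 2 / 0.354 = 1.958 d⁻¹.
Decay over the reach: 87.60·exp(−kt) = 87.60·0.5975 = 52.34 mg/L.

52.3 mg/L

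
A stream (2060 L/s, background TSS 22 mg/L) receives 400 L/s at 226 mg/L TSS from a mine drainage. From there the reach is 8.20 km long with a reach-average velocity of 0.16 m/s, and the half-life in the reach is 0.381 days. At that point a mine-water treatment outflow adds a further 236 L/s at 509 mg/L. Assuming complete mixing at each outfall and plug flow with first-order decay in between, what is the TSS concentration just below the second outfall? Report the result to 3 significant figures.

Conservation of mass: C = (2060·22.00 + 400.0·226.0) / 2460 = 135700/2460 = 55.17 mg/L; combined flow 2460 L/s.
Travel time t = 8.20·1000 / 0.16 = 51250 s = 14.24 h.
Half-life 0.381 d → k = ln 2 / 0.381 = 1.819 d⁻¹.
First-order decay: C = 55.17·exp(−k·t) = 55.17·0.3399 = 18.75 mg/L.
Second outfall: C = (2460·18.75 + 236.0·509.0)/2696 = 61.67 mg/L.

61.7 mg/L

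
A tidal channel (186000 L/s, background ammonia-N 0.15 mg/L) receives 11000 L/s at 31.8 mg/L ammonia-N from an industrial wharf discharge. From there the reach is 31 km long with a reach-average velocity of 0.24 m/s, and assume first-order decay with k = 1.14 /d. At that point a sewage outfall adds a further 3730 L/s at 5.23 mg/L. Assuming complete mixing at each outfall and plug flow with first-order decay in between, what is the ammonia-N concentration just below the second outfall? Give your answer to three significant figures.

0.439 mg/L

Mixed concentration C = ΣQC/ΣQ = (186000·0.1500 + 11000·31.80) / 197000 = 377700/197000 = 1.917 mg/L; combined flow 197000 L/s.
Travel time t = 31·1000 / 0.24 = 129200 s = 35.88 h.
Applying C = C₀e^(−kt): 1.917 × 0.1819 = 0.3488 mg/L.
At the second outfall, C = (197000·0.3488 + 3730·5.230) / (197000 + 3730) = 0.4395 mg/L.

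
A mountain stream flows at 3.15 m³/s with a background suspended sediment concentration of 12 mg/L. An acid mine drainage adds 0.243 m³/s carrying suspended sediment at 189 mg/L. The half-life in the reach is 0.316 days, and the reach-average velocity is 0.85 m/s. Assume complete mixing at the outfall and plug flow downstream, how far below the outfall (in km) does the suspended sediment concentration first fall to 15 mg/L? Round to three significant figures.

16.7 km

Mixed concentration C = ΣQC/ΣQ = (3.150·12.00 + 0.2430·189.0) / 3.393 = 83.73/3.393 = 24.68 mg/L.
Half-life 0.316 d → k = ln 2 / 0.316 = 2.194 d⁻¹.
Set 24.68·exp(−k·t) = 15 → t = ln(24.68/15)/k = 19610 s = 5.447 h.
Distance = v·t = 0.85·19610 = 16670 m = 16.67 km.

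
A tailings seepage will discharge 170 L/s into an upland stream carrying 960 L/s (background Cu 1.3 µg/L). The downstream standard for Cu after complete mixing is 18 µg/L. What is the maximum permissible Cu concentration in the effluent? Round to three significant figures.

112 µg/L

At the limit, (Qr·Cr + Qe·Cₑ)/(Qr + Qe) = 18:
Cₑ = (1130·18 − 960.0·1.300) / 170.0 = 112.3 µg/L.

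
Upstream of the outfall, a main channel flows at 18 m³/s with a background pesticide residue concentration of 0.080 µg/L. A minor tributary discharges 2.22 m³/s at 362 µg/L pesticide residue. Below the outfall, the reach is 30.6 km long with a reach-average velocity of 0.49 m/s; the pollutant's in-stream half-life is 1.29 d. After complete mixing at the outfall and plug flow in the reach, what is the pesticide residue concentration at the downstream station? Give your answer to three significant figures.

27.0 µg/L

Mass balance: C = (18.00·0.08000 + 2.220·362.0) / 20.22 = 805.1/20.22 = 39.82 µg/L.
Travel time t = 30.6·1000 / 0.49 = 62450 s = 17.35 h.
Half-life 1.29 d → k = ln 2 / 1.29 = 0.5373 d⁻¹.
First-order decay: C = 39.82·exp(−k·t) = 39.82·0.6782 = 27.00 µg/L.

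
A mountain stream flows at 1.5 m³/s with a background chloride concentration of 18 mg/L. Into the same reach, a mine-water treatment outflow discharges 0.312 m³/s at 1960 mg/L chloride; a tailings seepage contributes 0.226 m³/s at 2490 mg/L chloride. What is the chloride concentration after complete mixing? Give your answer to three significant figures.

Conservation of mass: C = (1.500·18.00 + 0.3120·1960 + 0.2260·2490) / 2.038 = 1201/2.038 = 589.4 mg/L.

589 mg/L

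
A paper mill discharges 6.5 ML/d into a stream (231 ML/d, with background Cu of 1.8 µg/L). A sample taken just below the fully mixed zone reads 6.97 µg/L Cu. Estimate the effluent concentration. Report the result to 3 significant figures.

191 µg/L

Mass balance: 231.0·1.800 + 6.500·Cₑ = 237.5·6.970
→ Cₑ = (237.5·6.970 − 231.0·1.800) / 6.500 = 190.7 µg/L.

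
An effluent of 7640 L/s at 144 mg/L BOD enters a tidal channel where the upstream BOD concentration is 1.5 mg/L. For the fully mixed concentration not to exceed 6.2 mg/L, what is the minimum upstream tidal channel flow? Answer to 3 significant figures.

Set C_mix = 6.2: (Q·1.500 + 7640·144.0) / (Q + 7640) = 6.2
→ Q = 7640·(144.0 − 6.2)/(6.2 − 1.500) = 224000 L/s.

224000 L/s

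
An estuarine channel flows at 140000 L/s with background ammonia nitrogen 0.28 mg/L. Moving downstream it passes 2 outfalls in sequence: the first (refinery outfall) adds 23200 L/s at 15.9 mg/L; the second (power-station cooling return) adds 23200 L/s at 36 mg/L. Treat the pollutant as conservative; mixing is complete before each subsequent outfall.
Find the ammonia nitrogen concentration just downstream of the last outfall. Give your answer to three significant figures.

Outfall 1: combined Q = 163200 L/s; C = (140000·0.2800 + 23200·15.90)/163200 = 2.500 mg/L.
Outfall 2: combined Q = 186400 L/s; C = (163200·2.500 + 23200·36.00)/186400 = 6.670 mg/L.

6.67 mg/L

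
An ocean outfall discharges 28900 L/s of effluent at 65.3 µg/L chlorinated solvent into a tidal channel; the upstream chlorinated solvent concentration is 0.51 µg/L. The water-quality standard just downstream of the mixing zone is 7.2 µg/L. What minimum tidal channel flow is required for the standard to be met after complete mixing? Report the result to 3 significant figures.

Set C_mix = 7.2: (Q·0.5100 + 28900·65.30) / (Q + 28900) = 7.2
→ Q = 28900·(65.30 − 7.2)/(7.2 − 0.5100) = 251000 L/s.

251000 L/s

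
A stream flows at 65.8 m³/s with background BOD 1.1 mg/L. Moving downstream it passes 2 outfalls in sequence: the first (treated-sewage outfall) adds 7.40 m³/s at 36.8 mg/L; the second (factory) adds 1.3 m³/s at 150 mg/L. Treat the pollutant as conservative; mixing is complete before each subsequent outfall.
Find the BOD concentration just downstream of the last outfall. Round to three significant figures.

7.24 mg/L

After outfall 1: Q = 65.80 + 7.400 = 73.20 m³/s; C = (65.80·1.100 + 7.400·36.80)/73.20 = 4.709 mg/L.
After outfall 2: Q = 73.20 + 1.300 = 74.50 m³/s; C = (73.20·4.709 + 1.300·150.0)/74.50 = 7.244 mg/L.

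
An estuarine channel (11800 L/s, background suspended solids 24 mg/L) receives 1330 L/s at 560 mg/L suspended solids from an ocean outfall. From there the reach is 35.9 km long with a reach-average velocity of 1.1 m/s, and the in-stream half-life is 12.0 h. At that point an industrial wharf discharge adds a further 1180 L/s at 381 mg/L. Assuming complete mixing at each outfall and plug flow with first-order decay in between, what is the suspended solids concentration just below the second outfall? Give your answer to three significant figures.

74.0 mg/L

Flow-weighted average: C = (11800·24.00 + 1330·560.0) / 13130 = 1028000/13130 = 78.29 mg/L; combined flow 13130 L/s.
Travel time t = 35.9·1000 / 1.1 = 32640 s = 9.066 h.
Half-life 12.0 h → k = ln 2 / 12.0 = 0.05776 h⁻¹ = 1.386 d⁻¹.
Decay over the reach: 78.29·exp(−kt) = 78.29·0.5924 = 46.38 mg/L.
At the second outfall, C = (13130·46.38 + 1180·381.0) / (13130 + 1180) = 73.97 mg/L.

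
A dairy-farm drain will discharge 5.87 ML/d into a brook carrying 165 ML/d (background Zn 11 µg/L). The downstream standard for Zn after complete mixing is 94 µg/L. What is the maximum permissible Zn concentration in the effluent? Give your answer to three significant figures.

At the limit, (Qr·Cr + Qe·Cₑ)/(Qr + Qe) = 94:
Cₑ = (170.9·94 − 165.0·11.00) / 5.870 = 2427 µg/L.

2430 µg/L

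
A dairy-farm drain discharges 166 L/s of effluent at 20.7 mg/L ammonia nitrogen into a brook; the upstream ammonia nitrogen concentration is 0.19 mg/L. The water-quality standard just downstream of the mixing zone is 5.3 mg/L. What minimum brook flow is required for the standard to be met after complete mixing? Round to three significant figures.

500 L/s

Set C_mix = 5.3: (Q·0.1900 + 166.0·20.70) / (Q + 166.0) = 5.3
→ Q = 166.0·(20.70 − 5.3)/(5.3 − 0.1900) = 500.3 L/s.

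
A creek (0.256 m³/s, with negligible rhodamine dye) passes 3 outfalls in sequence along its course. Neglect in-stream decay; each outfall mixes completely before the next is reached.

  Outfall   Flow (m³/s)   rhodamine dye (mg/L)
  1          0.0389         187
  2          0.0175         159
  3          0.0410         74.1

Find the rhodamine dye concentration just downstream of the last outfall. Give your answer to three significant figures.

After outfall 1: Q = 0.2560 + 0.03890 = 0.2949 m³/s; C = (0.2560·0 + 0.03890·187.0)/0.2949 = 24.67 mg/L.
After outfall 2: Q = 0.2949 + 0.01750 = 0.3124 m³/s; C = (0.2949·24.67 + 0.01750·159.0)/0.3124 = 32.19 mg/L.
After outfall 3: Q = 0.3124 + 0.04100 = 0.3534 m³/s; C = (0.3124·32.19 + 0.04100·74.10)/0.3534 = 37.05 mg/L.

37.1 mg/L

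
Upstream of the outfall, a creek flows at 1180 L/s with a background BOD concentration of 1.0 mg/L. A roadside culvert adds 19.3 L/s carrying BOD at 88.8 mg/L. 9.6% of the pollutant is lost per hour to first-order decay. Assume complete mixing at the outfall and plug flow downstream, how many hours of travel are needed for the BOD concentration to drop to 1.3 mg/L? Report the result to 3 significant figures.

6.13 h

After mixing, C = (1180·1.000 + 19.30·88.80) / 1199 = 2894/1199 = 2.413 mg/L.
9.6%/h lost → k = −ln(1 − 0.096) = 0.1009 h⁻¹.
2.413·exp(−k·t) = 1.3 → t = ln(2.413/1.3)/k = 22060 s = 6.128 h.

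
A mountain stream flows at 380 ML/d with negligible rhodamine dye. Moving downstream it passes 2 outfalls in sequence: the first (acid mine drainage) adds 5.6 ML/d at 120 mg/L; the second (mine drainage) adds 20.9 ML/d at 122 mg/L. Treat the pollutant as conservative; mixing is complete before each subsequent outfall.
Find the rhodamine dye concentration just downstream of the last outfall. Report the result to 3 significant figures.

After outfall 1: Q = 380.0 + 5.600 = 385.6 ML/d; C = (380.0·0 + 5.600·120.0)/385.6 = 1.743 mg/L.
After outfall 2: Q = 385.6 + 20.90 = 406.5 ML/d; C = (385.6·1.743 + 20.90·122.0)/406.5 = 7.926 mg/L.

7.93 mg/L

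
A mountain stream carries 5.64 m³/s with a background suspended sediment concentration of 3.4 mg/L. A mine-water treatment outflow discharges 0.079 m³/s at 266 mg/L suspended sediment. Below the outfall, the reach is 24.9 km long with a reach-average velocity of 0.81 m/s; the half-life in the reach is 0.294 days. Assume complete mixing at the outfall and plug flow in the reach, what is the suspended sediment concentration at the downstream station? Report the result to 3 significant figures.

Conservation of mass: C = (5.640·3.400 + 0.07900·266.0) / 5.719 = 40.19/5.719 = 7.027 mg/L.
Travel time t = 24.9·1000 / 0.81 = 30740 s = 8.539 h.
Half-life 0.294 d → k = ln 2 / 0.294 = 2.358 d⁻¹.
First-order decay: C = 7.027·exp(−k·t) = 7.027·0.4322 = 3.037 mg/L.

3.04 mg/L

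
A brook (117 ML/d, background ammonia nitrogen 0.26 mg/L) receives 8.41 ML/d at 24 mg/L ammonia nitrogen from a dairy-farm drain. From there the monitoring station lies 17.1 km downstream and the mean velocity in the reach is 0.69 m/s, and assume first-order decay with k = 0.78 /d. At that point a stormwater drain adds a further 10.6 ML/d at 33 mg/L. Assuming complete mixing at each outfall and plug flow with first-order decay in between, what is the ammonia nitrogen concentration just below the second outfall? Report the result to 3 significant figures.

After mixing, C = (117.0·0.2600 + 8.410·24.00) / 125.4 = 232.3/125.4 = 1.852 mg/L; combined flow 125.4 ML/d.
Travel time t = 17.1·1000 / 0.69 = 24780 s = 6.884 h.
Decay over the reach: 1.852·exp(−kt) = 1.852·0.7995 = 1.481 mg/L.
Second outfall: C = (125.4·1.481 + 10.60·33.00)/136.0 = 3.937 mg/L.

3.94 mg/L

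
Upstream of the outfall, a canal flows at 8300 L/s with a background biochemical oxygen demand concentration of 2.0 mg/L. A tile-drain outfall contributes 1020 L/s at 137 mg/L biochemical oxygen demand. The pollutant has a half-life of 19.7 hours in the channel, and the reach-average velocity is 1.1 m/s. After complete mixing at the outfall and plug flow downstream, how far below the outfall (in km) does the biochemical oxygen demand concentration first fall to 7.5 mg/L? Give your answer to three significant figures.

90.6 km

Conservation of mass: C = (8300·2.000 + 1020·137.0) / 9320 = 156300/9320 = 16.77 mg/L.
Half-life 19.7 h → k = ln 2 / 19.7 = 0.03519 h⁻¹ = 0.8444 d⁻¹.
Set 16.77·exp(−k·t) = 7.5 → t = ln(16.77/7.5)/k = 82360 s = 22.88 h.
Distance = v·t = 1.1·82360 = 90600 m = 90.60 km.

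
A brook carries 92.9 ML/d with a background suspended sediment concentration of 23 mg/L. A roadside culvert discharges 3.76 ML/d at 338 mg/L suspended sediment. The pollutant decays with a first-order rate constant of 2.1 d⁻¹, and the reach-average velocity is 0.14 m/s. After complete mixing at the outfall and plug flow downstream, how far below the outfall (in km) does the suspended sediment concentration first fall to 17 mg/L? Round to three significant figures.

4.20 km

After mixing, C = (92.90·23.00 + 3.760·338.0) / 96.66 = 3408/96.66 = 35.25 mg/L.
Set 35.25·exp(−k·t) = 17 → t = ln(35.25/17)/k = 30010 s = 8.335 h.
Distance = v·t = 0.14·30010 = 4201 m = 4.201 km.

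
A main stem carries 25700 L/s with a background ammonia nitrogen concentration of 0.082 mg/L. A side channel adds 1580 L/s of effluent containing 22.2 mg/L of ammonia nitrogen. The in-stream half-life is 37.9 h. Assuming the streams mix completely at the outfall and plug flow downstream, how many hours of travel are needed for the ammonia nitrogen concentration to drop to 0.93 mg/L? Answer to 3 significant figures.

Mixed concentration C = ΣQC/ΣQ = (25700·0.08200 + 1580·22.20) / 27280 = 37180/27280 = 1.363 mg/L.
Half-life 37.9 h → k = ln 2 / 37.9 = 0.01829 h⁻¹ = 0.4389 d⁻¹.
1.363·exp(−k·t) = 0.93 → t = ln(1.363/0.93)/k = 75250 s = 20.90 h.

20.9 h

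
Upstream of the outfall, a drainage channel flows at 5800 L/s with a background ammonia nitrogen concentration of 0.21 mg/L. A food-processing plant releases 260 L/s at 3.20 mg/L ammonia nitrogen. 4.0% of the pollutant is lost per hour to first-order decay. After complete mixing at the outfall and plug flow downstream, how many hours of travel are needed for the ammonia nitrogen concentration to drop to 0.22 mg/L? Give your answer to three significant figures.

10.5 h

Mixed concentration C = ΣQC/ΣQ = (5800·0.2100 + 260.0·3.200) / 6060 = 2050/6060 = 0.3383 mg/L.
4.0%/h lost → k = −ln(1 − 0.04) = 0.04082 h⁻¹.
0.3383·exp(−k·t) = 0.22 → t = ln(0.3383/0.22)/k = 37940 s = 10.54 h.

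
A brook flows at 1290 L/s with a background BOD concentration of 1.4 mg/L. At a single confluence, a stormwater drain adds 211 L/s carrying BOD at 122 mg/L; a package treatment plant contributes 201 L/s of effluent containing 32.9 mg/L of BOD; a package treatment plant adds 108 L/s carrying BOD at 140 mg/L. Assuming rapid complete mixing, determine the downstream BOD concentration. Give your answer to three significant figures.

27.2 mg/L

Conservation of mass: C = (1290·1.400 + 211.0·122.0 + 201.0·32.90 + 108.0·140.0) / 1810 = 49280/1810 = 27.23 mg/L.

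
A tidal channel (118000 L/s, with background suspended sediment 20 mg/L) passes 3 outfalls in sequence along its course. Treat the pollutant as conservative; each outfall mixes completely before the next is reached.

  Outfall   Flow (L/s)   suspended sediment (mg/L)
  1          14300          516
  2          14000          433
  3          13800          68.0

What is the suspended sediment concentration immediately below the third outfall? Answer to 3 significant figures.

105 mg/L

Below outfall 1: Q → 132300 L/s, C = (118000·20.00 + 14300·516.0)/132300 = 73.61 mg/L.
Below outfall 2: Q → 146300 L/s, C = (132300·73.61 + 14000·433.0)/146300 = 108.0 mg/L.
Below outfall 3: Q → 160100 L/s, C = (146300·108.0 + 13800·68.00)/160100 = 104.6 mg/L.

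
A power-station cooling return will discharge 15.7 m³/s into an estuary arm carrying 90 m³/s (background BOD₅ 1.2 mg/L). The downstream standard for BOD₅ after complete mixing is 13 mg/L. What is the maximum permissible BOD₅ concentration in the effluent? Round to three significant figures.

At the limit, (Qr·Cr + Qe·Cₑ)/(Qr + Qe) = 13:
Cₑ = (105.7·13 − 90.00·1.200) / 15.70 = 80.64 mg/L.

80.6 mg/L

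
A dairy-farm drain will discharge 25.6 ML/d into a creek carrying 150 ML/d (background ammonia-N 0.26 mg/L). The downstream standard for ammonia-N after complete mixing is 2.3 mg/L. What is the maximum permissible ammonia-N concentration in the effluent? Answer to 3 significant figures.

14.3 mg/L

At the limit, (Qr·Cr + Qe·Cₑ)/(Qr + Qe) = 2.3:
Cₑ = (175.6·2.3 − 150.0·0.2600) / 25.60 = 14.25 mg/L.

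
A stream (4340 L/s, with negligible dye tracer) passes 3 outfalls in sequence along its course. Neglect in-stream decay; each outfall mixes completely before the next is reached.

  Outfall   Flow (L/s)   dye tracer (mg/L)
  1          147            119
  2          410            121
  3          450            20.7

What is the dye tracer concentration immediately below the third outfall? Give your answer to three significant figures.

Outfall 1: combined Q = 4487 L/s; C = (4340·0 + 147.0·119.0)/4487 = 3.899 mg/L.
Outfall 2: combined Q = 4897 L/s; C = (4487·3.899 + 410.0·121.0)/4897 = 13.70 mg/L.
Outfall 3: combined Q = 5347 L/s; C = (4897·13.70 + 450.0·20.70)/5347 = 14.29 mg/L.

14.3 mg/L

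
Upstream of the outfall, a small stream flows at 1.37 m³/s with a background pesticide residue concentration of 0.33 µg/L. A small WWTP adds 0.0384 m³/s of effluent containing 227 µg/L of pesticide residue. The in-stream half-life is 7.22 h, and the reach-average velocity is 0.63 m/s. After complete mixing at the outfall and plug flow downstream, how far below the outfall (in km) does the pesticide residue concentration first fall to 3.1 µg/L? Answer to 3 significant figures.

17.5 km

After mixing, C = (1.370·0.3300 + 0.03840·227.0) / 1.408 = 9.169/1.408 = 6.510 µg/L.
Half-life 7.22 h → k = ln 2 / 7.22 = 0.09600 h⁻¹ = 2.304 d⁻¹.
Set 6.510·exp(−k·t) = 3.1 → t = ln(6.510/3.1)/k = 27820 s = 7.728 h.
Distance = v·t = 0.63·27820 = 17530 m = 17.53 km.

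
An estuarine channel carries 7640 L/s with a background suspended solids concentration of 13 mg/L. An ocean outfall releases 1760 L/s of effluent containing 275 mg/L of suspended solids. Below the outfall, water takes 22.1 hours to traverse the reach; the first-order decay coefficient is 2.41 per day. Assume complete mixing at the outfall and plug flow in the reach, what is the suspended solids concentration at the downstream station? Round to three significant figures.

6.75 mg/L

Flow-weighted average: C = (7640·13.00 + 1760·275.0) / 9400 = 583300/9400 = 62.06 mg/L.
Applying C = C₀e^(−kt): 62.06 × 0.1087 = 6.745 mg/L.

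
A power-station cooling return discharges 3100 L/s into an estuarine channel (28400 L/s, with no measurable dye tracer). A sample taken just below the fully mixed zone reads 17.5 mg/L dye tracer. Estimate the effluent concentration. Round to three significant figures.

178 mg/L

Mass balance: 28400·0 + 3100·Cₑ = 31500·17.50
→ Cₑ = (31500·17.50 − 28400·0) / 3100 = 177.8 mg/L.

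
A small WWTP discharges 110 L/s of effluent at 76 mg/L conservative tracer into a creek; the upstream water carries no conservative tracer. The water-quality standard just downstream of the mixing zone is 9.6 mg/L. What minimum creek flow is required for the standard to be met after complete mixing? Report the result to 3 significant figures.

Set C_mix = 9.6: (Q·0 + 110.0·76.00) / (Q + 110.0) = 9.6
→ Q = 110.0·(76.00 − 9.6)/(9.6 − 0) = 760.8 L/s.

761 L/s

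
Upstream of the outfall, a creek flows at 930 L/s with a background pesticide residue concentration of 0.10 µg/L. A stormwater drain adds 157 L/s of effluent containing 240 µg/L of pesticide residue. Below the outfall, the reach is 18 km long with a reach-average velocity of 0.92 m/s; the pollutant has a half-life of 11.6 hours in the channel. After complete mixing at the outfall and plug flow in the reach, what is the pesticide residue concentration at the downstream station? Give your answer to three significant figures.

Mixed concentration C = ΣQC/ΣQ = (930.0·0.1000 + 157.0·240.0) / 1087 = 37770/1087 = 34.75 µg/L.
Travel time t = 18·1000 / 0.92 = 19570 s = 5.435 h.
Half-life 11.6 h → k = ln 2 / 11.6 = 0.05975 h⁻¹ = 1.434 d⁻¹.
After decay, C = 34.75 × e^(−kt) = 34.75 × 0.7227 = 25.11 µg/L.

25.1 µg/L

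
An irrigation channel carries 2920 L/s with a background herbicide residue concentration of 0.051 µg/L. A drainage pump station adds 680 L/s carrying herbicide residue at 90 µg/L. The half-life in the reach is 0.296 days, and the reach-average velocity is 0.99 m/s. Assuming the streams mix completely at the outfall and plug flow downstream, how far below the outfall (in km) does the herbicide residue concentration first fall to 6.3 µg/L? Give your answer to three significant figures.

Flow-weighted average: C = (2920·0.05100 + 680.0·90.00) / 3600 = 61350/3600 = 17.04 µg/L.
Half-life 0.296 d → k = ln 2 / 0.296 = 2.342 d⁻¹.
Set 17.04·exp(−k·t) = 6.3 → t = ln(17.04/6.3)/k = 36720 s = 10.20 h.
Distance = v·t = 0.99·36720 = 36350 m = 36.35 km.

36.3 km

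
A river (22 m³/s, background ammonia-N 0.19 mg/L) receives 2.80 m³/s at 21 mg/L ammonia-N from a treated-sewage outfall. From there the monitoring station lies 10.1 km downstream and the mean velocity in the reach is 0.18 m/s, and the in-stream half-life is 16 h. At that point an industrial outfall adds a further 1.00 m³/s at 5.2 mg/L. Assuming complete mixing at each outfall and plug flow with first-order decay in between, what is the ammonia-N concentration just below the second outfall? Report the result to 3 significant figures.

After mixing, C = (22.00·0.1900 + 2.800·21.00) / 24.80 = 62.98/24.80 = 2.540 mg/L; combined flow 24.80 m³/s.
Travel time t = 10.1·1000 / 0.18 = 56110 s = 15.59 h.
Half-life 16 h → k = ln 2 / 16 = 0.04332 h⁻¹ = 1.040 d⁻¹.
Applying C = C₀e^(−kt): 2.540 × 0.5090 = 1.293 mg/L.
At the second outfall, C = (24.80·1.293 + 1.000·5.200) / (24.80 + 1.000) = 1.444 mg/L.

1.44 mg/L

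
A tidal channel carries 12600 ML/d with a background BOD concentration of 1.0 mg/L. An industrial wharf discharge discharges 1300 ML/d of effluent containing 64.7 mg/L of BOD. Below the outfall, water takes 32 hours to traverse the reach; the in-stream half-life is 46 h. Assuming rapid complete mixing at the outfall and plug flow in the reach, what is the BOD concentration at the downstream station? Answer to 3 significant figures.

4.30 mg/L

After mixing, C = (12600·1.000 + 1300·64.70) / 13900 = 96710/13900 = 6.958 mg/L.
Half-life 46 h → k = ln 2 / 46 = 0.01507 h⁻¹ = 0.3616 d⁻¹.
Applying C = C₀e^(−kt): 6.958 × 0.6174 = 4.296 mg/L.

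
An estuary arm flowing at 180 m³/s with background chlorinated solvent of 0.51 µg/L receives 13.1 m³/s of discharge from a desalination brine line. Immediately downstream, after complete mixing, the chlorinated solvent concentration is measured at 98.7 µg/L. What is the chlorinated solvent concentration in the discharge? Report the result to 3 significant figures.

Mass balance: 180.0·0.5100 + 13.10·Cₑ = 193.1·98.70
→ Cₑ = (193.1·98.70 − 180.0·0.5100) / 13.10 = 1448 µg/L.

1450 µg/L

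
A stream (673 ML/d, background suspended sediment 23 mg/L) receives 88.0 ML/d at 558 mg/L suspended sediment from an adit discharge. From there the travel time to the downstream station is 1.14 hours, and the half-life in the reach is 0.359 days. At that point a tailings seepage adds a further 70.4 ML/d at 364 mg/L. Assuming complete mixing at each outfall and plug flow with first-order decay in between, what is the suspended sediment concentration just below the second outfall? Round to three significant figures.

After mixing, C = (673.0·23.00 + 88.00·558.0) / 761.0 = 64580/761.0 = 84.87 mg/L; combined flow 761.0 ML/d.
Half-life 0.359 d → k = ln 2 / 0.359 = 1.931 d⁻¹.
Decay over the reach: 84.87·exp(−kt) = 84.87·0.9124 = 77.43 mg/L.
Second outfall: C = (761.0·77.43 + 70.40·364.0)/831.4 = 101.7 mg/L.

102 mg/L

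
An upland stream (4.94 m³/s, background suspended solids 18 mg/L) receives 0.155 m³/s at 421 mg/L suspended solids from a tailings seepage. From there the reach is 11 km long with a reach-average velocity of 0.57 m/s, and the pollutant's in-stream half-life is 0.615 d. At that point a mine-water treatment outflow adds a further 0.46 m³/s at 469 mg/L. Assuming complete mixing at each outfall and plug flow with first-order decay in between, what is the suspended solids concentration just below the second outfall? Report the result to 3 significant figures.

Flow-weighted average: C = (4.940·18.00 + 0.1550·421.0) / 5.095 = 154.2/5.095 = 30.26 mg/L; combined flow 5.095 m³/s.
Travel time t = 11·1000 / 0.57 = 19300 s = 5.361 h.
Half-life 0.615 d → k = ln 2 / 0.615 = 1.127 d⁻¹.
After decay, C = 30.26 × e^(−kt) = 30.26 × 0.7774 = 23.53 mg/L.
Second outfall: C = (5.095·23.53 + 0.4600·469.0)/5.555 = 60.41 mg/L.

60.4 mg/L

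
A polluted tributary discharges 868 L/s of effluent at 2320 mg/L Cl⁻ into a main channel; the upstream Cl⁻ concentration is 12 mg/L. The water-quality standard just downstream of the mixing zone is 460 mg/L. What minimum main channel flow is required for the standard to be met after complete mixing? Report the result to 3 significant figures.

3600 L/s

Set C_mix = 460: (Q·12.00 + 868.0·2320) / (Q + 868.0) = 460
→ Q = 868.0·(2320 − 460)/(460 − 12.00) = 3604 L/s.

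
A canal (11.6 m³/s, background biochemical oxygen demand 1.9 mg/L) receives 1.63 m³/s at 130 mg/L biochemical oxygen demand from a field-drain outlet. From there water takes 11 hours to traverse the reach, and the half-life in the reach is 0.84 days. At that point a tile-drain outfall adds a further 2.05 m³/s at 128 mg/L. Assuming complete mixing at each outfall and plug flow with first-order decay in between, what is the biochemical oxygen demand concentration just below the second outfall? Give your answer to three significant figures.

After mixing, C = (11.60·1.900 + 1.630·130.0) / 13.23 = 233.9/13.23 = 17.68 mg/L; combined flow 13.23 m³/s.
Half-life 0.84 d → k = ln 2 / 0.84 = 0.8252 d⁻¹.
Applying C = C₀e^(−kt): 17.68 × 0.6851 = 12.11 mg/L.
Second outfall: C = (13.23·12.11 + 2.050·128.0)/15.28 = 27.66 mg/L.

27.7 mg/L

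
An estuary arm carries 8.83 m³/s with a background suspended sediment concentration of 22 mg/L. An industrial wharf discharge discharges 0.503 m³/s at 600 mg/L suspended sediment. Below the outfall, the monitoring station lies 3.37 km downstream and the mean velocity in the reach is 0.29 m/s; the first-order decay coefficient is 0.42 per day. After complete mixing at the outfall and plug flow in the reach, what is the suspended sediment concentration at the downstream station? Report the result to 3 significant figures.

50.2 mg/L

Mixed concentration C = ΣQC/ΣQ = (8.830·22.00 + 0.5030·600.0) / 9.333 = 496.1/9.333 = 53.15 mg/L.
Travel time t = 3.37·1000 / 0.29 = 11620 s = 3.228 h.
After decay, C = 53.15 × e^(−kt) = 53.15 × 0.9451 = 50.23 mg/L.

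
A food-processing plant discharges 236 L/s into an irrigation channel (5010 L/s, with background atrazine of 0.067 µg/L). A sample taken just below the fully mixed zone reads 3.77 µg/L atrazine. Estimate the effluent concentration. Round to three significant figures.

82.4 µg/L

Mass balance: 5010·0.06700 + 236.0·Cₑ = 5246·3.770
→ Cₑ = (5246·3.770 − 5010·0.06700) / 236.0 = 82.38 µg/L.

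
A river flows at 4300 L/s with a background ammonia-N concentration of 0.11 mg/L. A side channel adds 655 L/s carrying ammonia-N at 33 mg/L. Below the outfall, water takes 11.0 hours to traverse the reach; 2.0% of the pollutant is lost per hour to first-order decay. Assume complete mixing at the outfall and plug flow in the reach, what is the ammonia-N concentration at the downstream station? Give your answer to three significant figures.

3.57 mg/L

Flow-weighted average: C = (4300·0.1100 + 655.0·33.00) / 4955 = 22090/4955 = 4.458 mg/L.
2.0%/h lost → k = −ln(1 − 0.02) = 0.02020 h⁻¹.
Decay over the reach: 4.458·exp(−kt) = 4.458·0.8007 = 3.569 mg/L.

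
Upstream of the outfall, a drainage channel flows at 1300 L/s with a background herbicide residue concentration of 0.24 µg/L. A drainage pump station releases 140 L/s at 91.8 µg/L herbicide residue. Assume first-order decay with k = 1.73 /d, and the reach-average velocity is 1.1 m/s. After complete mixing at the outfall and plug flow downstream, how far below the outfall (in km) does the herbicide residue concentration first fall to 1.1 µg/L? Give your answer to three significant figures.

116 km

Conservation of mass: C = (1300·0.2400 + 140.0·91.80) / 1440 = 13160/1440 = 9.142 µg/L.
Set 9.142·exp(−k·t) = 1.1 → t = ln(9.142/1.1)/k = 105800 s = 29.38 h.
Distance = v·t = 1.1·105800 = 116300 m = 116.3 km.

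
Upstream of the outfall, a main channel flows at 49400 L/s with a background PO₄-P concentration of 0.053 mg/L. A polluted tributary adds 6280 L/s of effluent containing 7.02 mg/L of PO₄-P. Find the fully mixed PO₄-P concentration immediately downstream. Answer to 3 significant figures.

0.839 mg/L

Conservation of mass: C = (49400·0.05300 + 6280·7.020) / 55680 = 46700/55680 = 0.8388 mg/L.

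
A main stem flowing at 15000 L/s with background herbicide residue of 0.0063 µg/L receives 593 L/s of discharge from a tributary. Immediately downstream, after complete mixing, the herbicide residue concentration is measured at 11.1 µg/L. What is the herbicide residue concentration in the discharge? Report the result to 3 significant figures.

Mass balance: 15000·0.006300 + 593.0·Cₑ = 15590·11.10
→ Cₑ = (15590·11.10 − 15000·0.006300) / 593.0 = 291.7 µg/L.

292 µg/L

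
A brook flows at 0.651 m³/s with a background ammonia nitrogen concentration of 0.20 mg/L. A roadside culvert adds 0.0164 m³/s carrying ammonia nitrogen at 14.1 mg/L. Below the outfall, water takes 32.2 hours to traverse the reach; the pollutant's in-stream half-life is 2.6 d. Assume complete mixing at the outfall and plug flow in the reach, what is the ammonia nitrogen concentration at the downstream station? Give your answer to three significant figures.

0.379 mg/L

After mixing, C = (0.6510·0.2000 + 0.01640·14.10) / 0.6674 = 0.3614/0.6674 = 0.5416 mg/L.
Half-life 2.6 d → k = ln 2 / 2.6 = 0.2666 d⁻¹.
Decay over the reach: 0.5416·exp(−kt) = 0.5416·0.6993 = 0.3787 mg/L.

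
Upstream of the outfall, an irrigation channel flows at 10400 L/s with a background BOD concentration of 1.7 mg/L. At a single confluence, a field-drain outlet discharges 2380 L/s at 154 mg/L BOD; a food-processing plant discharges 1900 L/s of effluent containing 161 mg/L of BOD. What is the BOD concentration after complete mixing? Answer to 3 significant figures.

Mass balance: C = (10400·1.700 + 2380·154.0 + 1900·161.0) / 14680 = 690100/14680 = 47.01 mg/L.

47.0 mg/L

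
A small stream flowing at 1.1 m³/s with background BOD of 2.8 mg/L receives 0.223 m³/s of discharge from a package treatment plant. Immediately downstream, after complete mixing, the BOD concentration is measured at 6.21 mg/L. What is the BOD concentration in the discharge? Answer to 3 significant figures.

23.0 mg/L

Mass balance: 1.100·2.800 + 0.2230·Cₑ = 1.323·6.210
→ Cₑ = (1.323·6.210 − 1.100·2.800) / 0.2230 = 23.03 mg/L.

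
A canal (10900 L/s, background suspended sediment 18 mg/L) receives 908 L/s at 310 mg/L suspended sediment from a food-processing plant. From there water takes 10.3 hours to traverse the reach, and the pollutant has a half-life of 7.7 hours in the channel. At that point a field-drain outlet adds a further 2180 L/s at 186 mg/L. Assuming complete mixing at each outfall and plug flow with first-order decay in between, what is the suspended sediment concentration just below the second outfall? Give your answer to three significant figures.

Conservation of mass: C = (10900·18.00 + 908.0·310.0) / 11810 = 477700/11810 = 40.45 mg/L; combined flow 11810 L/s.
Half-life 7.7 h → k = ln 2 / 7.7 = 0.09002 h⁻¹ = 2.160 d⁻¹.
After decay, C = 40.45 × e^(−kt) = 40.45 × 0.3957 = 16.01 mg/L.
At the second outfall, C = (11810·16.01 + 2180·186.0) / (11810 + 2180) = 42.50 mg/L.

42.5 mg/L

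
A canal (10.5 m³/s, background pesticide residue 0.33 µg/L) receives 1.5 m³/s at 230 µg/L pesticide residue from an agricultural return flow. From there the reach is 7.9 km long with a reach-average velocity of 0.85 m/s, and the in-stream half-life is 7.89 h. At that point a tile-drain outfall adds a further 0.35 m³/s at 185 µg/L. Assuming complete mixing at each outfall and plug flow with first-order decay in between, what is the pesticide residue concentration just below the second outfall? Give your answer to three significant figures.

27.7 µg/L

Mass balance: C = (10.50·0.3300 + 1.500·230.0) / 12.00 = 348.5/12.00 = 29.04 µg/L; combined flow 12.00 m³/s.
Travel time t = 7.9·1000 / 0.85 = 9294 s = 2.582 h.
Half-life 7.89 h → k = ln 2 / 7.89 = 0.08785 h⁻¹ = 2.108 d⁻¹.
Decay over the reach: 29.04·exp(−kt) = 29.04·0.7971 = 23.15 µg/L.
At the second outfall, C = (12.00·23.15 + 0.3500·185.0) / (12.00 + 0.3500) = 27.73 µg/L.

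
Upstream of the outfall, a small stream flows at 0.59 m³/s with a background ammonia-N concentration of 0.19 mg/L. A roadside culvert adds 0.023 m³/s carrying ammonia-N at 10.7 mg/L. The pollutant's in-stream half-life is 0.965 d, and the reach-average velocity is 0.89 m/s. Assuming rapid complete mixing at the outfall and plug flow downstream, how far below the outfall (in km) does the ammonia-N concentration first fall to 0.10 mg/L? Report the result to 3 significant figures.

Flow-weighted average: C = (0.5900·0.1900 + 0.02300·10.70) / 0.6130 = 0.3582/0.6130 = 0.5843 mg/L.
Half-life 0.965 d → k = ln 2 / 0.965 = 0.7183 d⁻¹.
Set 0.5843·exp(−k·t) = 0.10 → t = ln(0.5843/0.10)/k = 212300 s = 58.98 h.
Distance = v·t = 0.89·212300 = 189000 m = 189.0 km.

189 km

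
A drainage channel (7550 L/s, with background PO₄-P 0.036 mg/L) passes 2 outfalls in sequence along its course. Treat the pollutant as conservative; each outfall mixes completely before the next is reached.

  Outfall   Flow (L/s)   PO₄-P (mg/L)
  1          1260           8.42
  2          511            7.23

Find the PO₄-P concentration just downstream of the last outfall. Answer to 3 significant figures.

After outfall 1: Q = 7550 + 1260 = 8810 L/s; C = (7550·0.03600 + 1260·8.420)/8810 = 1.235 mg/L.
After outfall 2: Q = 8810 + 511.0 = 9321 L/s; C = (8810·1.235 + 511.0·7.230)/9321 = 1.564 mg/L.

1.56 mg/L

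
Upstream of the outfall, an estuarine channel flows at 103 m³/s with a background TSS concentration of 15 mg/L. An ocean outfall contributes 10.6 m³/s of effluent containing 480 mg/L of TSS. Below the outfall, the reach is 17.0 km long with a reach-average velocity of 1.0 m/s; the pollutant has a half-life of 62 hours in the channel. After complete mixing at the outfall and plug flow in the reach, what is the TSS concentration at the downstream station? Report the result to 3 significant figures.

55.4 mg/L

Conservation of mass: C = (103.0·15.00 + 10.60·480.0) / 113.6 = 6633/113.6 = 58.39 mg/L.
Travel time t = 17.0·1000 / 1.0 = 17000 s = 4.722 h.
Half-life 62 h → k = ln 2 / 62 = 0.01118 h⁻¹ = 0.2683 d⁻¹.
First-order decay: C = 58.39·exp(−k·t) = 58.39·0.9486 = 55.39 mg/L.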